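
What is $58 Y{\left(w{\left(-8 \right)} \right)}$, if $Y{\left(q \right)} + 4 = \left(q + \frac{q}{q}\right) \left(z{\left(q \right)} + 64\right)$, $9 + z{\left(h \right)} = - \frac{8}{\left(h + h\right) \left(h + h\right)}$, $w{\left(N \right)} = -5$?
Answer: $- \frac{324336}{25} \approx -12973.0$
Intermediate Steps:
$z{\left(h \right)} = -9 - \frac{2}{h^{2}}$ ($z{\left(h \right)} = -9 - \frac{8}{\left(h + h\right) \left(h + h\right)} = -9 - \frac{8}{2 h 2 h} = -9 - \frac{8}{4 h^{2}} = -9 - 8 \frac{1}{4 h^{2}} = -9 - \frac{2}{h^{2}}$)
$Y{\left(q \right)} = -4 + \left(1 + q\right) \left(55 - \frac{2}{q^{2}}\right)$ ($Y{\left(q \right)} = -4 + \left(q + \frac{q}{q}\right) \left(\left(-9 - \frac{2}{q^{2}}\right) + 64\right) = -4 + \left(q + 1\right) \left(55 - \frac{2}{q^{2}}\right) = -4 + \left(1 + q\right) \left(55 - \frac{2}{q^{2}}\right)$)
$58 Y{\left(w{\left(-8 \right)} \right)} = 58 \left(51 - \frac{2}{-5} - \frac{2}{25} + 55 \left(-5\right)\right) = 58 \left(51 - - \frac{2}{5} - \frac{2}{25} - 275\right) = 58 \left(51 + \frac{2}{5} - \frac{2}{25} - 275\right) = 58 \left(- \frac{5592}{25}\right) = - \frac{324336}{25}$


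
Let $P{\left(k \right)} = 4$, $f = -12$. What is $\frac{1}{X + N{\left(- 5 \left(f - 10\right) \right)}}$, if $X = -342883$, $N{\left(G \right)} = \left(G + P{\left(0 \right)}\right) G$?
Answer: $- \frac{1}{330343} \approx -3.0272 \cdot 10^{-6}$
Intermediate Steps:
$N{\left(G \right)} = G \left(4 + G\right)$ ($N{\left(G \right)} = \left(G + 4\right) G = \left(4 + G\right) G = G \left(4 + G\right)$)
$\frac{1}{X + N{\left(- 5 \left(f - 10\right) \right)}} = \frac{1}{-342883 + - 5 \left(-12 - 10\right) \left(4 - 5 \left(-12 - 10\right)\right)} = \frac{1}{-342883 + \left(-5\right) \left(-22\right) \left(4 - -110\right)} = \frac{1}{-342883 + 110 \left(4 + 110\right)} = \frac{1}{-342883 + 110 \cdot 114} = \frac{1}{-342883 + 12540} = \frac{1}{-330343} = - \frac{1}{330343}$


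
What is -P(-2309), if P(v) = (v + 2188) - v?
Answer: -2188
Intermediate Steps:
P(v) = 2188 (P(v) = (2188 + v) - v = 2188)
-P(-2309) = -1*2188 = -2188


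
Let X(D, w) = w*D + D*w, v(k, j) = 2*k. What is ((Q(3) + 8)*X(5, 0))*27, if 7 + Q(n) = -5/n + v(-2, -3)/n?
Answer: 0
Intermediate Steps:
Q(n) = -7 - 9/n (Q(n) = -7 + (-5/n + (2*(-2))/n) = -7 + (-5/n - 4/n) = -7 - 9/n)
X(D, w) = 2*D*w (X(D, w) = D*w + D*w = 2*D*w)
((Q(3) + 8)*X(5, 0))*27 = (((-7 - 9/3) + 8)*(2*5*0))*27 = (((-7 - 9*⅓) + 8)*0)*27 = (((-7 - 3) + 8)*0)*27 = ((-10 + 8)*0)*27 = -2*0*27 = 0*27 = 0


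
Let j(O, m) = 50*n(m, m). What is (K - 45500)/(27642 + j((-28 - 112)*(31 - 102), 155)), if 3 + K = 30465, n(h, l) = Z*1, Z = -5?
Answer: -7519/13696 ≈ -0.54899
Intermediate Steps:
n(h, l) = -5 (n(h, l) = -5*1 = -5)
j(O, m) = -250 (j(O, m) = 50*(-5) = -250)
K = 30462 (K = -3 + 30465 = 30462)
(K - 45500)/(27642 + j((-28 - 112)*(31 - 102), 155)) = (30462 - 45500)/(27642 - 250) = -15038/27392 = -15038*1/27392 = -7519/13696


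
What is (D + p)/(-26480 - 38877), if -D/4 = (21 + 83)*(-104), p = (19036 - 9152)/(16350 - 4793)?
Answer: -71430276/107904407 ≈ -0.66198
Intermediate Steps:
p = 1412/1651 (p = 9884/11557 = 9884*(1/11557) = 1412/1651 ≈ 0.85524)
D = 43264 (D = -4*(21 + 83)*(-104) = -416*(-104) = -4*(-10816) = 43264)
(D + p)/(-26480 - 38877) = (43264 + 1412/1651)/(-26480 - 38877) = (71430276/1651)/(-65357) = (71430276/1651)*(-1/65357) = -71430276/107904407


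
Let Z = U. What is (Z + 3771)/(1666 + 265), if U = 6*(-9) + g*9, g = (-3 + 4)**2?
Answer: 3726/1931 ≈ 1.9296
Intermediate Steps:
g = 1 (g = 1**2 = 1)
U = -45 (U = 6*(-9) + 1*9 = -54 + 9 = -45)
Z = -45
(Z + 3771)/(1666 + 265) = (-45 + 3771)/(1666 + 265) = 3726/1931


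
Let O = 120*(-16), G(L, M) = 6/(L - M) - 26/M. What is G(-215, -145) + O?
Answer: -389741/203 ≈ -1919.9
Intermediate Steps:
G(L, M) = -26/M + 6/(L - M)
O = -1920
G(-215, -145) + O = 2*(-13*(-215) + 16*(-145))/(-145*(-215 - 1*(-145))) - 1920 = 2*(-1/145)*(2795 - 2320)/(-215 + 145) - 1920 = 2*(-1/145)*475/(-70) - 1920 = 2*(-1/145)*(-1/70)*475 - 1920 = 19/203 - 1920 = -389741/203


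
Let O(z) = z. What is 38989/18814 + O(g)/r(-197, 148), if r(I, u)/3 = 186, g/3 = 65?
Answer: 2118716/874851 ≈ 2.4218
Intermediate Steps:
g = 195 (g = 3*65 = 195)
r(I, u) = 558 (r(I, u) = 3*186 = 558)
38989/18814 + O(g)/r(-197, 148) = 38989/18814 + 195/558 = 38989*(1/18814) + 195*(1/558) = 38989/18814 + 65/186 = 2118716/874851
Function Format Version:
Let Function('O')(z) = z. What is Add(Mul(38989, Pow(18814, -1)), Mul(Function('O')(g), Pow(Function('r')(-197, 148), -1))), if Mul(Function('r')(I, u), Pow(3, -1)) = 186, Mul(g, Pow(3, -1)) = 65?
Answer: Rational(2118716, 874851) ≈ 2.4218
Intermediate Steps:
g = 195 (g = Mul(3, 65) = 195)
Function('r')(I, u) = 558 (Function('r')(I, u) = Mul(3, 186) = 558)
Add(Mul(38989, Pow(18814, -1)), Mul(Function('O')(g), Pow(Function('r')(-197, 148), -1))) = Add(Mul(38989, Pow(18814, -1)), Mul(195, Pow(558, -1))) = Add(Mul(38989, Rational(1, 18814)), Mul(195, Rational(1, 558))) = Add(Rational(38989, 18814), Rational(65, 186)) = Rational(2118716, 874851)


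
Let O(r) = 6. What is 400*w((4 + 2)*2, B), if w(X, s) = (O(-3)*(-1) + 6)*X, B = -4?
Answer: 0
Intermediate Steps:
w(X, s) = 0 (w(X, s) = (6*(-1) + 6)*X = (-6 + 6)*X = 0*X = 0)
400*w((4 + 2)*2, B) = 400*0 = 0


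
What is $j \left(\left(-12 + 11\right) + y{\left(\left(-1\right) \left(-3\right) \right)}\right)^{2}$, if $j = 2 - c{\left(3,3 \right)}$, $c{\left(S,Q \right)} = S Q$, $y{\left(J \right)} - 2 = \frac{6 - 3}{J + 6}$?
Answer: $- \frac{112}{9} \approx -12.444$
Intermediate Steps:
$y{\left(J \right)} = 2 + \frac{3}{6 + J}$ ($y{\left(J \right)} = 2 + \frac{6 - 3}{J + 6} = 2 + \frac{3}{6 + J}$)
$c{\left(S,Q \right)} = Q S$
$j = -7$ ($j = 2 - 3 \cdot 3 = 2 - 9 = -7$)
$j \left(\left(-12 + 11\right) + y{\left(\left(-1\right) \left(-3\right) \right)}\right)^{2} = - 7 \left(\left(-12 + 11\right) + \frac{15 + 2 \left(\left(-1\right) \left(-3\right)\right)}{6 - -3}\right)^{2} = - 7 \left(-1 + \frac{15 + 2 \cdot 3}{6 + 3}\right)^{2} = - 7 \left(-1 + \frac{15 + 6}{9}\right)^{2} = - 7 \left(-1 + \frac{1}{9} \cdot 21\right)^{2} = - 7 \left(-1 + \frac{7}{3}\right)^{2} = - 7 \left(\frac{4}{3}\right)^{2} = \left(-7\right) \frac{16}{9} = - \frac{112}{9}$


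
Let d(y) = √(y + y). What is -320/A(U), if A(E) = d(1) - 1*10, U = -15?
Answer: 1600/49 + 160*√2/49 ≈ 37.271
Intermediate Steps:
d(y) = √2*√y (d(y) = √(2*y) = √2*√y)
A(E) = -10 + √2 (A(E) = √2*√1 - 1*10 = √2*1 - 10 = √2 - 10 = -10 + √2)
-320/A(U) = -320/(-10 + √2)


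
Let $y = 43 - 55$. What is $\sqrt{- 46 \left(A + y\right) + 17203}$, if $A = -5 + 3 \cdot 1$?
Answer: $3 \sqrt{1983} \approx 133.59$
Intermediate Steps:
$y = -12$
$A = -2$ ($A = -5 + 3 = -2$)
$\sqrt{- 46 \left(A + y\right) + 17203} = \sqrt{- 46 \left(-2 - 12\right) + 17203} = \sqrt{\left(-46\right) \left(-14\right) + 17203} = \sqrt{644 + 17203} = \sqrt{17847} = 3 \sqrt{1983}$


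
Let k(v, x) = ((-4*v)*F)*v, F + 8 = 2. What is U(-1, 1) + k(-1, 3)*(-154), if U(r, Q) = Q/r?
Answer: -3697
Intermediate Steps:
F = -6 (F = -8 + 2 = -6)
k(v, x) = 24*v**2 (k(v, x) = (-4*v*(-6))*v = (24*v)*v = 24*v**2)
U(-1, 1) + k(-1, 3)*(-154) = 1/(-1) + (24*(-1)**2)*(-154) = 1*(-1) + (24*1)*(-154) = -1 + 24*(-154) = -1 - 3696 = -3697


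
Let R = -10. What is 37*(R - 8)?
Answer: -666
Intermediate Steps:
37*(R - 8) = 37*(-10 - 8) = 37*(-18) = -666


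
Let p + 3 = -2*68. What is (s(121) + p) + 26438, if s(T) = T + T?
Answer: 26541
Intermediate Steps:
s(T) = 2*T
p = -139 (p = -3 - 2*68 = -3 - 136 = -139)
(s(121) + p) + 26438 = (2*121 - 139) + 26438 = (242 - 139) + 26438 = 103 + 26438 = 26541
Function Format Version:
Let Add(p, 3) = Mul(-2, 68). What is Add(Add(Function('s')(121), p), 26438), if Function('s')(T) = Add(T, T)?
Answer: 26541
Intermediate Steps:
Function('s')(T) = Mul(2, T)
p = -139 (p = Add(-3, Mul(-2, 68)) = Add(-3, -136) = -139)
Add(Add(Function('s')(121), p), 26438) = Add(Add(Mul(2, 121), -139), 26438) = Add(Add(242, -139), 26438) = Add(103, 26438) = 26541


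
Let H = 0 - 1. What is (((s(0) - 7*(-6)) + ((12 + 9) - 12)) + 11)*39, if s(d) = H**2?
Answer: 2457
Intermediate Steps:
H = -1
s(d) = 1 (s(d) = (-1)**2 = 1)
(((s(0) - 7*(-6)) + ((12 + 9) - 12)) + 11)*39 = (((1 - 7*(-6)) + ((12 + 9) - 12)) + 11)*39 = (((1 + 42) + (21 - 12)) + 11)*39 = ((43 + 9) + 11)*39 = (52 + 11)*39 = 63*39 = 2457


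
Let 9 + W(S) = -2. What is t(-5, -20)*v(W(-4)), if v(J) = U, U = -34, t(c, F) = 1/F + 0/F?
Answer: 17/10 ≈ 1.7000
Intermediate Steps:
t(c, F) = 1/F (t(c, F) = 1/F + 0 = 1/F)
W(S) = -11 (W(S) = -9 - 2 = -11)
v(J) = -34
t(-5, -20)*v(W(-4)) = -34/(-20) = -1/20*(-34) = 17/10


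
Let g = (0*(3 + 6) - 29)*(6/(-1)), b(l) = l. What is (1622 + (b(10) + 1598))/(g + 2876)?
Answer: 323/305 ≈ 1.0590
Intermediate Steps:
g = 174 (g = (0*9 - 29)*(6*(-1)) = (0 - 29)*(-6) = -29*(-6) = 174)
(1622 + (b(10) + 1598))/(g + 2876) = (1622 + (10 + 1598))/(174 + 2876) = (1622 + 1608)/3050 = 3230*(1/3050) = 323/305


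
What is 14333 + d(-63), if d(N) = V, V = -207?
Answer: 14126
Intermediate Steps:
d(N) = -207
14333 + d(-63) = 14333 - 207 = 14126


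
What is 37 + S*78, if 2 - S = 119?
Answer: -9089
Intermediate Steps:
S = -117 (S = 2 - 1*119 = 2 - 119 = -117)
37 + S*78 = 37 - 117*78 = 37 - 9126 = -9089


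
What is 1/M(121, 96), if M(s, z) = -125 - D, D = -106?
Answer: -1/19 ≈ -0.052632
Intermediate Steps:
M(s, z) = -19 (M(s, z) = -125 - 1*(-106) = -125 + 106 = -19)
1/M(121, 96) = 1/(-19) = -1/19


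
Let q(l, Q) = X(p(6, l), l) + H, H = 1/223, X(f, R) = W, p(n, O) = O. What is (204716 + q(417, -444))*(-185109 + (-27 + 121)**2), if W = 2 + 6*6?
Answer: -8048650387039/223 ≈ -3.6093e+10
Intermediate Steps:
W = 38 (W = 2 + 36 = 38)
X(f, R) = 38
H = 1/223 ≈ 0.0044843
q(l, Q) = 8475/223 (q(l, Q) = 38 + 1/223 = 8475/223)
(204716 + q(417, -444))*(-185109 + (-27 + 121)**2) = (204716 + 8475/223)*(-185109 + (-27 + 121)**2) = 45660143*(-185109 + 94**2)/223 = 45660143*(-185109 + 8836)/223 = (45660143/223)*(-176273) = -8048650387039/223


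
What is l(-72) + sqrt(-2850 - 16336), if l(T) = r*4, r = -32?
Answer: -128 + I*sqrt(19186) ≈ -128.0 + 138.51*I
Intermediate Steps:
l(T) = -128 (l(T) = -32*4 = -128)
l(-72) + sqrt(-2850 - 16336) = -128 + sqrt(-2850 - 16336) = -128 + sqrt(-19186) = -128 + I*sqrt(19186)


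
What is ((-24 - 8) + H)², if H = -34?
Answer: 4356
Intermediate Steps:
((-24 - 8) + H)² = ((-24 - 8) - 34)² = (-32 - 34)² = (-66)² = 4356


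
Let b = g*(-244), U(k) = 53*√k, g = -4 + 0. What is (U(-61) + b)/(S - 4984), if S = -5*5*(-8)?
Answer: -61/299 - 53*I*√61/4784 ≈ -0.20401 - 0.086527*I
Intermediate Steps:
g = -4
b = 976 (b = -4*(-244) = 976)
S = 200 (S = -25*(-8) = 200)
(U(-61) + b)/(S - 4984) = (53*√(-61) + 976)/(200 - 4984) = (53*(I*√61) + 976)/(-4784) = (53*I*√61 + 976)*(-1/4784) = (976 + 53*I*√61)*(-1/4784) = -61/299 - 53*I*√61/4784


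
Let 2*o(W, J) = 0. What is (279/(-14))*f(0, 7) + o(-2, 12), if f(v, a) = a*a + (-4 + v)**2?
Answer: -18135/14 ≈ -1295.4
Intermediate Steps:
o(W, J) = 0 (o(W, J) = (1/2)*0 = 0)
f(v, a) = a**2 + (-4 + v)**2
(279/(-14))*f(0, 7) + o(-2, 12) = (279/(-14))*(7**2 + (-4 + 0)**2) + 0 = (279*(-1/14))*(49 + (-4)**2) + 0 = -279*(49 + 16)/14 + 0 = -279/14*65 + 0 = -18135/14 + 0 = -18135/14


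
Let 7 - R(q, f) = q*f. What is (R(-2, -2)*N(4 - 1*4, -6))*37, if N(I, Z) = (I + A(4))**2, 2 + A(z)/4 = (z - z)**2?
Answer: 7104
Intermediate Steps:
A(z) = -8 (A(z) = -8 + 4*(z - z)**2 = -8 + 4*0**2 = -8 + 4*0 = -8 + 0 = -8)
N(I, Z) = (-8 + I)**2 (N(I, Z) = (I - 8)**2 = (-8 + I)**2)
R(q, f) = 7 - f*q (R(q, f) = 7 - q*f = 7 - f*q)
(R(-2, -2)*N(4 - 1*4, -6))*37 = ((7 - 1*(-2)*(-2))*(-8 + (4 - 1*4))**2)*37 = ((7 - 4)*(-8 + (4 - 4))**2)*37 = (3*(-8 + 0)**2)*37 = (3*(-8)**2)*37 = (3*64)*37 = 192*37 = 7104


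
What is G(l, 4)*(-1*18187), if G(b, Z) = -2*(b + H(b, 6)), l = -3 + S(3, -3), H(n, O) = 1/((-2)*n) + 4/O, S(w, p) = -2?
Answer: -2309749/15 ≈ -1.5398e+5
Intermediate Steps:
H(n, O) = 4/O - 1/(2*n) (H(n, O) = -1/(2*n) + 4/O = 4/O - 1/(2*n))
l = -5 (l = -3 - 2 = -5)
G(b, Z) = -4/3 + 1/b - 2*b (G(b, Z) = -2*(b + (4/6 - 1/(2*b))) = -2*(b + (4*(1/6) - 1/(2*b))) = -2*(b + (2/3 - 1/(2*b))) = -2*(2/3 + b - 1/(2*b)) = -4/3 + 1/b - 2*b)
G(l, 4)*(-1*18187) = (-4/3 + 1/(-5) - 2*(-5))*(-1*18187) = (-4/3 - 1/5 + 10)*(-18187) = (127/15)*(-18187) = -2309749/15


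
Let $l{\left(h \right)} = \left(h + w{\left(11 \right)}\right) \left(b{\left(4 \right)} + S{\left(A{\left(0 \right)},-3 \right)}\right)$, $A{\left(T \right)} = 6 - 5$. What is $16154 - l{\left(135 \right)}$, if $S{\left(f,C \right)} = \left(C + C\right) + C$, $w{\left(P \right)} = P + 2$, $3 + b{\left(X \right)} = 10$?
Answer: $16450$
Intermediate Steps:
$b{\left(X \right)} = 7$ ($b{\left(X \right)} = -3 + 10 = 7$)
$A{\left(T \right)} = 1$
$w{\left(P \right)} = 2 + P$
$S{\left(f,C \right)} = 3 C$ ($S{\left(f,C \right)} = 2 C + C = 3 C$)
$l{\left(h \right)} = -26 - 2 h$ ($l{\left(h \right)} = \left(h + \left(2 + 11\right)\right) \left(7 + 3 \left(-3\right)\right) = \left(h + 13\right) \left(7 - 9\right) = \left(13 + h\right) \left(-2\right) = -26 - 2 h$)
$16154 - l{\left(135 \right)} = 16154 - \left(-26 - 270\right) = 16154 - -296 = 16154 + 296 = 16450$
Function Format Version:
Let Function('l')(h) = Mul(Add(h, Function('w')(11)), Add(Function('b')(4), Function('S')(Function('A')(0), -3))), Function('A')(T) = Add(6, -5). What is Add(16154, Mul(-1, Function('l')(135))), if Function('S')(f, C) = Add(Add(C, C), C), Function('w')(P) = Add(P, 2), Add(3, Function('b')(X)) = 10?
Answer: 16450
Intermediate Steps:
Function('b')(X) = 7 (Function('b')(X) = Add(-3, 10) = 7)
Function('A')(T) = 1
Function('w')(P) = Add(2, P)
Function('S')(f, C) = Mul(3, C) (Function('S')(f, C) = Add(Mul(2, C), C) = Mul(3, C))
Function('l')(h) = Add(-26, Mul(-2, h)) (Function('l')(h) = Mul(Add(h, Add(2, 11)), Add(7, Mul(3, -3))) = Mul(Add(h, 13), Add(7, -9)) = Mul(Add(13, h), -2) = Add(-26, Mul(-2, h)))
Add(16154, Mul(-1, Function('l')(135))) = Add(16154, Mul(-1, Add(-26, Mul(-2, 135)))) = Add(16154, Mul(-1, Add(-26, -270))) = Add(16154, Mul(-1, -296)) = Add(16154, 296) = 16450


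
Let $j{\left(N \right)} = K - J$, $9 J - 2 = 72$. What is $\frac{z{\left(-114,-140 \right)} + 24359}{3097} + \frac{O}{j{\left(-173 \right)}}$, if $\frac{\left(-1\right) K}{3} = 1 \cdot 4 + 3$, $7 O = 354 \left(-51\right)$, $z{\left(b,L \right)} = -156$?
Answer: $\frac{547776865}{5701577} \approx 96.075$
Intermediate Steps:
$J = \frac{74}{9}$ ($J = \frac{2}{9} + \frac{1}{9} \cdot 72 = \frac{2}{9} + 8 = \frac{74}{9} \approx 8.2222$)
$O = - \frac{18054}{7}$ ($O = \frac{354 \left(-51\right)}{7} = \frac{1}{7} \left(-18054\right) = - \frac{18054}{7} \approx -2579.1$)
$K = -21$ ($K = - 3 \left(1 \cdot 4 + 3\right) = - 3 \left(4 + 3\right) = \left(-3\right) 7 = -21$)
$j{\left(N \right)} = - \frac{263}{9}$ ($j{\left(N \right)} = -21 - \frac{74}{9} = - \frac{263}{9}$)
$\frac{z{\left(-114,-140 \right)} + 24359}{3097} + \frac{O}{j{\left(-173 \right)}} = \frac{-156 + 24359}{3097} - \frac{18054}{7 \left(- \frac{263}{9}\right)} = 24203 \cdot \frac{1}{3097} - - \frac{162486}{1841} = \frac{24203}{3097} + \frac{162486}{1841} = \frac{547776865}{5701577}$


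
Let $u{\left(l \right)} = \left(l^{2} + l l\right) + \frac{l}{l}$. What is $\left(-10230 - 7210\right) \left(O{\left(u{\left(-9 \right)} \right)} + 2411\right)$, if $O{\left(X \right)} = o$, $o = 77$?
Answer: $-43390720$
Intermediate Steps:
$u{\left(l \right)} = 1 + 2 l^{2}$ ($u{\left(l \right)} = \left(l^{2} + l^{2}\right) + 1 = 2 l^{2} + 1 = 1 + 2 l^{2}$)
$O{\left(X \right)} = 77$
$\left(-10230 - 7210\right) \left(O{\left(u{\left(-9 \right)} \right)} + 2411\right) = \left(-10230 - 7210\right) \left(77 + 2411\right) = \left(-17440\right) 2488 = -43390720$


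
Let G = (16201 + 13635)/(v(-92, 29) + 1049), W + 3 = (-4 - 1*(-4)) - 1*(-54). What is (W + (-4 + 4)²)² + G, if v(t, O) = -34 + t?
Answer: 2430559/923 ≈ 2633.3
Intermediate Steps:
W = 51 (W = -3 + ((-4 - 1*(-4)) - 1*(-54)) = -3 + ((-4 + 4) + 54) = -3 + (0 + 54) = -3 + 54 = 51)
G = 29836/923 (G = (16201 + 13635)/((-34 - 92) + 1049) = 29836/(-126 + 1049) = 29836/923 ≈ 32.325)
(W + (-4 + 4)²)² + G = (51 + (-4 + 4)²)² + 29836/923 = (51 + 0²)² + 29836/923 = (51 + 0)² + 29836/923 = 51² + 29836/923 = 2601 + 29836/923 = 2430559/923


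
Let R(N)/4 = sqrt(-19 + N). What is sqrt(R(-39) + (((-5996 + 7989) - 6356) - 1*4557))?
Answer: 2*sqrt(-2230 + I*sqrt(58)) ≈ 0.16127 + 94.446*I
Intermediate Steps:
R(N) = 4*sqrt(-19 + N)
sqrt(R(-39) + (((-5996 + 7989) - 6356) - 1*4557)) = sqrt(4*sqrt(-19 - 39) + (((-5996 + 7989) - 6356) - 1*4557)) = sqrt(4*sqrt(-58) + ((1993 - 6356) - 4557)) = sqrt(4*(I*sqrt(58)) + (-4363 - 4557)) = sqrt(4*I*sqrt(58) - 8920) = sqrt(-8920 + 4*I*sqrt(58))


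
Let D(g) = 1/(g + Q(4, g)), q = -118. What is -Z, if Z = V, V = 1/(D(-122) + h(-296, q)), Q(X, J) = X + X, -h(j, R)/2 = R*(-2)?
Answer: 114/53809 ≈ 0.0021186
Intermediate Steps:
h(j, R) = 4*R (h(j, R) = -2*R*(-2) = -(-4)*R = 4*R)
Q(X, J) = 2*X
D(g) = 1/(8 + g) (D(g) = 1/(g + 2*4) = 1/(g + 8) = 1/(8 + g))
V = -114/53809 (V = 1/(1/(8 - 122) + 4*(-118)) = 1/(1/(-114) - 472) = 1/(-1/114 - 472) = 1/(-53809/114) = -114/53809 ≈ -0.0021186)
Z = -114/53809 ≈ -0.0021186
-Z = -1*(-114/53809) = 114/53809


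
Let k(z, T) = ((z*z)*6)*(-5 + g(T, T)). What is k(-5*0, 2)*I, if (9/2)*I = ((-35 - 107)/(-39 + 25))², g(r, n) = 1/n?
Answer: 0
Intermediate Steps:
I = 10082/441 (I = 2*((-35 - 107)/(-39 + 25))²/9 = 2*(-142/(-14))²/9 = 2*(-142*(-1/14))²/9 = 2*(71/7)²/9 = (2/9)*(5041/49) = 10082/441 ≈ 22.862)
k(z, T) = 6*z²*(-5 + 1/T) (k(z, T) = ((z*z)*6)*(-5 + 1/T) = (z²*6)*(-5 + 1/T) = (6*z²)*(-5 + 1/T) = 6*z²*(-5 + 1/T))
k(-5*0, 2)*I = ((-5*0)²*(6 - 30*2)/2)*(10082/441) = ((½)*0²*(6 - 60))*(10082/441) = ((½)*0*(-54))*(10082/441) = 0*(10082/441) = 0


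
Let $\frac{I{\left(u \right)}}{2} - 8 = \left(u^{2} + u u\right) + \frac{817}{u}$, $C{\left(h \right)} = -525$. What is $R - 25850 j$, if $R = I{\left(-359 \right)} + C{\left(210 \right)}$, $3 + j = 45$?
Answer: $- \frac{204877549}{359} \approx -5.7069 \cdot 10^{5}$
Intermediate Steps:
$I{\left(u \right)} = 16 + 4 u^{2} + \frac{1634}{u}$ ($I{\left(u \right)} = 16 + 2 \left(\left(u^{2} + u u\right) + \frac{817}{u}\right) = 16 + 2 \left(\left(u^{2} + u^{2}\right) + \frac{817}{u}\right) = 16 + 2 \left(2 u^{2} + \frac{817}{u}\right) = 16 + \left(4 u^{2} + \frac{1634}{u}\right) = 16 + 4 u^{2} + \frac{1634}{u}$)
$j = 42$ ($j = -3 + 45 = 42$)
$R = \frac{184888751}{359}$ ($R = \left(16 + 4 \left(-359\right)^{2} + \frac{1634}{-359}\right) - 525 = \left(16 + 4 \cdot 128881 + 1634 \left(- \frac{1}{359}\right)\right) - 525 = \left(16 + 515524 - \frac{1634}{359}\right) - 525 = \frac{185077226}{359} - 525 = \frac{184888751}{359} \approx 5.1501 \cdot 10^{5}$)
$R - 25850 j = \frac{184888751}{359} - 25850 \cdot 42 = \frac{184888751}{359} - 1085700 = - \frac{204877549}{359}$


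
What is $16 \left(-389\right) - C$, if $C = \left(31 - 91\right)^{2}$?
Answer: $-9824$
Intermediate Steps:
$C = 3600$ ($C = \left(-60\right)^{2} = 3600$)
$16 \left(-389\right) - C = 16 \left(-389\right) - 3600 = -6224 - 3600 = -9824$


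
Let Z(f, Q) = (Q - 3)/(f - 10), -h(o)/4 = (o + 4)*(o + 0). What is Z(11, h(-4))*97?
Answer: -291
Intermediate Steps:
h(o) = -4*o*(4 + o) (h(o) = -4*(o + 4)*(o + 0) = -4*(4 + o)*o = -4*o*(4 + o))
Z(f, Q) = (-3 + Q)/(-10 + f)
Z(11, h(-4))*97 = ((-3 - 4*(-4)*(4 - 4))/(-10 + 11))*97 = ((-3 - 4*(-4)*0)/1)*97 = (1*(-3 + 0))*97 = (1*(-3))*97 = -3*97 = -291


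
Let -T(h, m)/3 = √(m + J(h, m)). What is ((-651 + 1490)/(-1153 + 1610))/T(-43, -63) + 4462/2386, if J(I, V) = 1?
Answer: 2231/1193 + 839*I*√62/85002 ≈ 1.8701 + 0.077719*I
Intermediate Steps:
T(h, m) = -3*√(1 + m) (T(h, m) = -3*√(m + 1) = -3*√(1 + m))
((-651 + 1490)/(-1153 + 1610))/T(-43, -63) + 4462/2386 = ((-651 + 1490)/(-1153 + 1610))/((-3*√(1 - 63))) + 4462/2386 = (839/457)/((-3*I*√62)) + 4462*(1/2386) = (839*(1/457))/((-3*I*√62)) + 2231/1193 = 839/(457*((-3*I*√62))) + 2231/1193 = 839*(I*√62/186)/457 + 2231/1193 = 839*I*√62/85002 + 2231/1193 = 2231/1193 + 839*I*√62/85002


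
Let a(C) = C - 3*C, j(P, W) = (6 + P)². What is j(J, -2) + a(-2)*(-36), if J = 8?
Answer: 52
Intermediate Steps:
a(C) = -2*C
j(J, -2) + a(-2)*(-36) = (6 + 8)² - 2*(-2)*(-36) = 14² + 4*(-36) = 196 - 144 = 52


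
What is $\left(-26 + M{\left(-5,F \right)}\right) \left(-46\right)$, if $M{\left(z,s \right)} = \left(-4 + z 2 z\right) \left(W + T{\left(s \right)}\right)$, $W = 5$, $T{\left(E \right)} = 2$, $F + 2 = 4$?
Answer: $-13616$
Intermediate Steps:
$F = 2$ ($F = -2 + 4 = 2$)
$M{\left(z,s \right)} = -28 + 14 z^{2}$ ($M{\left(z,s \right)} = \left(-4 + z 2 z\right) \left(5 + 2\right) = \left(-4 + 2 z^{2}\right) 7 = -28 + 14 z^{2}$)
$\left(-26 + M{\left(-5,F \right)}\right) \left(-46\right) = \left(-26 - \left(28 - 14 \left(-5\right)^{2}\right)\right) \left(-46\right) = \left(-26 + \left(-28 + 14 \cdot 25\right)\right) \left(-46\right) = \left(-26 + \left(-28 + 350\right)\right) \left(-46\right) = \left(-26 + 322\right) \left(-46\right) = 296 \left(-46\right) = -13616$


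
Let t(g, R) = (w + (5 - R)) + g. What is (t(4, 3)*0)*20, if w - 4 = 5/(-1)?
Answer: 0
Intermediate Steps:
w = -1 (w = 4 + 5/(-1) = 4 + 5*(-1) = 4 - 5 = -1)
t(g, R) = 4 + g - R (t(g, R) = (-1 + (5 - R)) + g = (4 - R) + g = 4 + g - R)
(t(4, 3)*0)*20 = ((4 + 4 - 1*3)*0)*20 = ((4 + 4 - 3)*0)*20 = (5*0)*20 = 0*20 = 0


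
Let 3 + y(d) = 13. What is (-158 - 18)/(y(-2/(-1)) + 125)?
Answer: -176/135 ≈ -1.3037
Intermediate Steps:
y(d) = 10 (y(d) = -3 + 13 = 10)
(-158 - 18)/(y(-2/(-1)) + 125) = (-158 - 18)/(10 + 125) = -176/135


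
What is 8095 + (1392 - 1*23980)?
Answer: -14493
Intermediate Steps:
8095 + (1392 - 1*23980) = 8095 + (1392 - 23980) = 8095 - 22588 = -14493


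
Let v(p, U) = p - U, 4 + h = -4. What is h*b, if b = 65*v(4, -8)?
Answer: -6240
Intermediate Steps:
h = -8 (h = -4 - 4 = -8)
b = 780 (b = 65*(4 - 1*(-8)) = 65*(4 + 8) = 65*12 = 780)
h*b = -8*780 = -6240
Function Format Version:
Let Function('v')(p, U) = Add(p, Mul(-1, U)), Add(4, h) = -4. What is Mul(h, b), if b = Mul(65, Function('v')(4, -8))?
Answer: -6240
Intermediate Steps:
h = -8 (h = Add(-4, -4) = -8)
b = 780 (b = Mul(65, Add(4, Mul(-1, -8))) = Mul(65, Add(4, 8)) = Mul(65, 12) = 780)
Mul(h, b) = Mul(-8, 780) = -6240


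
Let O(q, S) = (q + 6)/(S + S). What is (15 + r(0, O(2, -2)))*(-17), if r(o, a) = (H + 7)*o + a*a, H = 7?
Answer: -323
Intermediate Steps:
O(q, S) = (6 + q)/(2*S) (O(q, S) = (6 + q)/((2*S)) = (6 + q)*(1/(2*S)) = (6 + q)/(2*S))
r(o, a) = a² + 14*o (r(o, a) = (7 + 7)*o + a*a = 14*o + a² = a² + 14*o)
(15 + r(0, O(2, -2)))*(-17) = (15 + (((½)*(6 + 2)/(-2))² + 14*0))*(-17) = (15 + (((½)*(-½)*8)² + 0))*(-17) = (15 + ((-2)² + 0))*(-17) = (15 + (4 + 0))*(-17) = (15 + 4)*(-17) = 19*(-17) = -323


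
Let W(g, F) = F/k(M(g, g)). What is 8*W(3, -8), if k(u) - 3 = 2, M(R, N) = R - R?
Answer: -64/5 ≈ -12.800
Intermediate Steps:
M(R, N) = 0
k(u) = 5 (k(u) = 3 + 2 = 5)
W(g, F) = F/5
8*W(3, -8) = 8*((⅕)*(-8)) = 8*(-8/5) = -64/5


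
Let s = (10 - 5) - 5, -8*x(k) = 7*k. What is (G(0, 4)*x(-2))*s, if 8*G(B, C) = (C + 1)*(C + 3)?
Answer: 0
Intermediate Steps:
G(B, C) = (1 + C)*(3 + C)/8 (G(B, C) = ((C + 1)*(C + 3))/8 = ((1 + C)*(3 + C))/8 = (1 + C)*(3 + C)/8)
x(k) = -7*k/8
s = 0 (s = 5 - 5 = 0)
(G(0, 4)*x(-2))*s = ((3/8 + (1/2)*4 + (1/8)*4**2)*(-7/8*(-2)))*0 = ((3/8 + 2 + (1/8)*16)*(7/4))*0 = ((3/8 + 2 + 2)*(7/4))*0 = ((35/8)*(7/4))*0 = (245/32)*0 = 0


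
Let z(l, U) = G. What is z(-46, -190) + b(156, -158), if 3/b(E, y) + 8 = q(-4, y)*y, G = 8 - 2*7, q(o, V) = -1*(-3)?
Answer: -2895/482 ≈ -6.0062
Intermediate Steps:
q(o, V) = 3
G = -6 (G = 8 - 14 = -6)
z(l, U) = -6
b(E, y) = 3/(-8 + 3*y)
z(-46, -190) + b(156, -158) = -6 + 3/(-8 + 3*(-158)) = -6 + 3/(-8 - 474) = -6 + 3/(-482) = -6 + 3*(-1/482) = -6 - 3/482 = -2895/482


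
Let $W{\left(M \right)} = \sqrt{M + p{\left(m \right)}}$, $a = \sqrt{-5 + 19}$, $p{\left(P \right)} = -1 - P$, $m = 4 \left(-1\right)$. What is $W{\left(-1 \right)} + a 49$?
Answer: $\sqrt{2} + 49 \sqrt{14} \approx 184.76$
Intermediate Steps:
$m = -4$
$a = \sqrt{14} \approx 3.7417$
$W{\left(M \right)} = \sqrt{3 + M}$ ($W{\left(M \right)} = \sqrt{M - -3} = \sqrt{M + \left(-1 + 4\right)} = \sqrt{M + 3} = \sqrt{3 + M}$)
$W{\left(-1 \right)} + a 49 = \sqrt{3 - 1} + \sqrt{14} \cdot 49 = \sqrt{2} + 49 \sqrt{14}$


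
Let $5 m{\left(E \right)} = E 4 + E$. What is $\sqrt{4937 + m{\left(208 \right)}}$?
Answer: $7 \sqrt{105} \approx 71.729$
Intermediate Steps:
$m{\left(E \right)} = E$ ($m{\left(E \right)} = \frac{E 4 + E}{5} = \frac{4 E + E}{5} = \frac{5 E}{5} = E$)
$\sqrt{4937 + m{\left(208 \right)}} = \sqrt{4937 + 208} = \sqrt{5145} = 7 \sqrt{105}$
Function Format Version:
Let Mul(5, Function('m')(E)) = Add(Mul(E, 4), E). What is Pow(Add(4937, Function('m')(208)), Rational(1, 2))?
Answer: Mul(7, Pow(105, Rational(1, 2))) ≈ 71.729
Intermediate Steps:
Function('m')(E) = E (Function('m')(E) = Mul(Rational(1, 5), Add(Mul(E, 4), E)) = Mul(Rational(1, 5), Add(Mul(4, E), E)) = Mul(Rational(1, 5), Mul(5, E)) = E)
Pow(Add(4937, Function('m')(208)), Rational(1, 2)) = Pow(Add(4937, 208), Rational(1, 2)) = Pow(5145, Rational(1, 2)) = Mul(7, Pow(105, Rational(1, 2)))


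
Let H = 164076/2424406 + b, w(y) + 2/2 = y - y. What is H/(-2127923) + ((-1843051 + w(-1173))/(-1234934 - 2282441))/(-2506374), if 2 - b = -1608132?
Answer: -8592752058982978298202094/11370140120118769848802125 ≈ -0.75573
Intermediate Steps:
b = 1608134 (b = 2 - 1*(-1608132) = 2 + 1608132 = 1608134)
w(y) = -1 (w(y) = -1 + (y - y) = -1 + 0 = -1)
H = 1949384941240/1212203 (H = 164076/2424406 + 1608134 = 164076*(1/2424406) + 1608134 = 82038/1212203 + 1608134 = 1949384941240/1212203 ≈ 1.6081e+6)
H/(-2127923) + ((-1843051 + w(-1173))/(-1234934 - 2282441))/(-2506374) = (1949384941240/1212203)/(-2127923) + ((-1843051 - 1)/(-1234934 - 2282441))/(-2506374) = (1949384941240/1212203)*(-1/2127923) - 1843052/(-3517375)*(-1/2506374) = -1949384941240/2579474644369 - 1843052*(-1/3517375)*(-1/2506374) = -1949384941240/2579474644369 + (1843052/3517375)*(-1/2506374) = -1949384941240/2579474644369 - 921526/4407928624125 = -8592752058982978298202094/11370140120118769848802125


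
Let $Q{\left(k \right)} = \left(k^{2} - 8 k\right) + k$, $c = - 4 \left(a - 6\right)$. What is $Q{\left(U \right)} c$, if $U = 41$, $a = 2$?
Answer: $22304$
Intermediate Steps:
$c = 16$ ($c = - 4 \left(2 - 6\right) = \left(-4\right) \left(-4\right) = 16$)
$Q{\left(k \right)} = k^{2} - 7 k$
$Q{\left(U \right)} c = 41 \left(-7 + 41\right) 16 = 41 \cdot 34 \cdot 16 = 1394 \cdot 16 = 22304$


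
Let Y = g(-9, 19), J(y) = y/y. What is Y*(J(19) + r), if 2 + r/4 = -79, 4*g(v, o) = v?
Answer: 2907/4 ≈ 726.75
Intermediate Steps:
J(y) = 1
g(v, o) = v/4
Y = -9/4 (Y = (1/4)*(-9) = -9/4 ≈ -2.2500)
r = -324 (r = -8 + 4*(-79) = -8 - 316 = -324)
Y*(J(19) + r) = -9*(1 - 324)/4 = -9/4*(-323) = 2907/4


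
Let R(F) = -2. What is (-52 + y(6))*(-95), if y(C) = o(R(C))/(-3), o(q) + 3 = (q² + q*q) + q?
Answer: 5035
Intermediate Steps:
o(q) = -3 + q + 2*q² (o(q) = -3 + ((q² + q*q) + q) = -3 + ((q² + q²) + q) = -3 + (2*q² + q) = -3 + (q + 2*q²) = -3 + q + 2*q²)
y(C) = -1 (y(C) = (-3 - 2 + 2*(-2)²)/(-3) = (-3 - 2 + 2*4)*(-⅓) = (-3 - 2 + 8)*(-⅓) = 3*(-⅓) = -1)
(-52 + y(6))*(-95) = (-52 - 1)*(-95) = -53*(-95) = 5035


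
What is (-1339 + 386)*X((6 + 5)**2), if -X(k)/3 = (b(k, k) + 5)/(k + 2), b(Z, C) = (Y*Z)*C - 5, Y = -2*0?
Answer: 0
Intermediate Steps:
Y = 0
b(Z, C) = -5 (b(Z, C) = (0*Z)*C - 5 = 0*C - 5 = 0 - 5 = -5)
X(k) = 0 (X(k) = -3*(-5 + 5)/(k + 2) = -0/(2 + k) = -3*0 = 0)
(-1339 + 386)*X((6 + 5)**2) = (-1339 + 386)*0 = -953*0 = 0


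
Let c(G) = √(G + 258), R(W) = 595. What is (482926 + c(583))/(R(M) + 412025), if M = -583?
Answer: 32197/27508 ≈ 1.1705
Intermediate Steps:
c(G) = √(258 + G)
(482926 + c(583))/(R(M) + 412025) = (482926 + √(258 + 583))/(595 + 412025) = (482926 + √841)/412620 = (482926 + 29)*(1/412620) = 482955*(1/412620) = 32197/27508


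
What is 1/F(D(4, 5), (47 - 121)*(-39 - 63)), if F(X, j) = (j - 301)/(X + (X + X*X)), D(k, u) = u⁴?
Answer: 391875/7247 ≈ 54.074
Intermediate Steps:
F(X, j) = (-301 + j)/(X² + 2*X) (F(X, j) = (-301 + j)/(X + (X + X²)) = (-301 + j)/(X² + 2*X))
1/F(D(4, 5), (47 - 121)*(-39 - 63)) = 1/((-301 + (47 - 121)*(-39 - 63))/((5⁴)*(2 + 5⁴))) = 1/((-301 - 74*(-102))/(625*(2 + 625))) = 1/((1/625)*(-301 + 7548)/627) = 1/((1/625)*(1/627)*7247) = 1/(7247/391875) = 391875/7247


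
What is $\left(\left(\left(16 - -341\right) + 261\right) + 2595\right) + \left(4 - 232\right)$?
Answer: $2985$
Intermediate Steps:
$\left(\left(\left(16 - -341\right) + 261\right) + 2595\right) + \left(4 - 232\right) = \left(\left(\left(16 + 341\right) + 261\right) + 2595\right) + \left(4 - 232\right) = \left(\left(357 + 261\right) + 2595\right) - 228 = \left(618 + 2595\right) - 228 = 3213 - 228 = 2985$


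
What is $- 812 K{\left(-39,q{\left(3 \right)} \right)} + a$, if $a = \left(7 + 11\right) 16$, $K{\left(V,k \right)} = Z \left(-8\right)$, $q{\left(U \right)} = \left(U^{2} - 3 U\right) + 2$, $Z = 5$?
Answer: $32768$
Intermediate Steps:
$q{\left(U \right)} = 2 + U^{2} - 3 U$
$K{\left(V,k \right)} = -40$ ($K{\left(V,k \right)} = 5 \left(-8\right) = -40$)
$a = 288$ ($a = 18 \cdot 16 = 288$)
$- 812 K{\left(-39,q{\left(3 \right)} \right)} + a = \left(-812\right) \left(-40\right) + 288 = 32480 + 288 = 32768$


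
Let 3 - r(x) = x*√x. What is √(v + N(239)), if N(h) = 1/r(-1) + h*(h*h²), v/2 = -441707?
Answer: √(326192522730 - 10*I)/10 ≈ 57113.0 - 8.7545e-7*I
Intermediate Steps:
r(x) = 3 - x^(3/2) (r(x) = 3 - x*√x = 3 - x^(3/2))
v = -883414 (v = 2*(-441707) = -883414)
N(h) = h⁴ + (3 - I)/10 (N(h) = 1/(3 - (-1)^(3/2)) + h*(h*h²) = 1/(3 - (-1)*I) + h*h³ = 1/(3 + I) + h⁴ = (3 - I)/10 + h⁴ = h⁴ + (3 - I)/10)
√(v + N(239)) = √(-883414 + (3/10 + 239⁴ - I/10)) = √(-883414 + (3/10 + 3262808641 - I/10)) = √(-883414 + (32628086413/10 - I/10)) = √(32619252273/10 - I/10)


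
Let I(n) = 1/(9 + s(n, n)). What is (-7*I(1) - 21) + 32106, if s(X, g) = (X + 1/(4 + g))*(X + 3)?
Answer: 2213830/69 ≈ 32085.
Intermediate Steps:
s(X, g) = (3 + X)*(X + 1/(4 + g)) (s(X, g) = (X + 1/(4 + g))*(3 + X) = (3 + X)*(X + 1/(4 + g)))
I(n) = 1/(9 + (3 + n³ + 7*n² + 13*n)/(4 + n)) (I(n) = 1/(9 + (3 + 4*n² + 13*n + n*n² + 3*n*n)/(4 + n)) = 1/(9 + (3 + 4*n² + 13*n + n³ + 3*n²)/(4 + n)) = 1/(9 + (3 + n³ + 7*n² + 13*n)/(4 + n)))
(-7*I(1) - 21) + 32106 = (-7*(4 + 1)/(39 + 1³ + 7*1² + 22*1) - 21) + 32106 = (-7*5/(39 + 1 + 7*1 + 22) - 21) + 32106 = (-7*5/(39 + 1 + 7 + 22) - 21) + 32106 = (-7*5/69 - 21) + 32106 = (-35/69 - 21) + 32106 = -1484/69 + 32106 = 2213830/69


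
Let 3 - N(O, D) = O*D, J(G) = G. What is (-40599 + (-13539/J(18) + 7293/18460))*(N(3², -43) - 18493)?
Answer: 3188921057561/4260 ≈ 7.4857e+8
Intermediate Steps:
N(O, D) = 3 - D*O (N(O, D) = 3 - O*D = 3 - D*O)
(-40599 + (-13539/J(18) + 7293/18460))*(N(3², -43) - 18493) = (-40599 + (-13539/18 + 7293/18460))*((3 - 1*(-43)*3²) - 18493) = (-40599 + (-13539*1/18 + 7293*(1/18460)))*((3 - 1*(-43)*9) - 18493) = (-40599 + (-4513/6 + 561/1420))*((3 + 387) - 18493) = (-40599 - 3202547/4260)*(390 - 18493) = -176154287/4260*(-18103) = 3188921057561/4260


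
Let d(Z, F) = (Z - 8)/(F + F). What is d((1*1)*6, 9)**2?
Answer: 1/81 ≈ 0.012346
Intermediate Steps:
d(Z, F) = (-8 + Z)/(2*F) (d(Z, F) = (-8 + Z)/((2*F)) = (-8 + Z)*(1/(2*F)) = (-8 + Z)/(2*F))
d((1*1)*6, 9)**2 = ((1/2)*(-8 + (1*1)*6)/9)**2 = ((1/2)*(1/9)*(-8 + 1*6))**2 = ((1/2)*(1/9)*(-8 + 6))**2 = ((1/2)*(1/9)*(-2))**2 = (-1/9)**2 = 1/81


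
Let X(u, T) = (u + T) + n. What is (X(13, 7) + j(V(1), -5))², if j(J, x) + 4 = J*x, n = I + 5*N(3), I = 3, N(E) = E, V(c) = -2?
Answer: 1936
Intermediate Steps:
n = 18 (n = 3 + 5*3 = 3 + 15 = 18)
j(J, x) = -4 + J*x
X(u, T) = 18 + T + u (X(u, T) = (u + T) + 18 = (T + u) + 18 = 18 + T + u)
(X(13, 7) + j(V(1), -5))² = ((18 + 7 + 13) + (-4 - 2*(-5)))² = (38 + (-4 + 10))² = (38 + 6)² = 44² = 1936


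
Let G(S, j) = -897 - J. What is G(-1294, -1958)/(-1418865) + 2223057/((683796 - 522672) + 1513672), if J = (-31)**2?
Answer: 3157329541273/2376309426540 ≈ 1.3287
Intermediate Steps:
J = 961
G(S, j) = -1858 (G(S, j) = -897 - 1*961 = -897 - 961 = -1858)
G(-1294, -1958)/(-1418865) + 2223057/((683796 - 522672) + 1513672) = -1858/(-1418865) + 2223057/((683796 - 522672) + 1513672) = -1858*(-1/1418865) + 2223057/(161124 + 1513672) = 1858/1418865 + 2223057/1674796 = 3157329541273/2376309426540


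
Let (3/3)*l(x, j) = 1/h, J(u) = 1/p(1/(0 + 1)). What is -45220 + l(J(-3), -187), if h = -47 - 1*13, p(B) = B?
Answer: -2713201/60 ≈ -45220.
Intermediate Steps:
h = -60 (h = -47 - 13 = -60)
J(u) = 1 (J(u) = 1/(1/(0 + 1)) = 1/(1/1) = 1/1 = 1)
l(x, j) = -1/60 (l(x, j) = 1/(-60) = -1/60)
-45220 + l(J(-3), -187) = -45220 - 1/60 = -2713201/60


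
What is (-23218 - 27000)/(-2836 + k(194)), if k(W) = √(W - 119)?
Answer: 142418248/8042821 + 251090*√3/8042821 ≈ 17.762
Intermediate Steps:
k(W) = √(-119 + W)
(-23218 - 27000)/(-2836 + k(194)) = (-23218 - 27000)/(-2836 + √(-119 + 194)) = -50218/(-2836 + √75) = -50218/(-2836 + 5*√3)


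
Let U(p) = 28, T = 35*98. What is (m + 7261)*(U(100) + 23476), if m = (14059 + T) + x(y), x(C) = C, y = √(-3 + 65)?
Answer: 581724000 + 23504*√62 ≈ 5.8191e+8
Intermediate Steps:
T = 3430
y = √62 ≈ 7.8740
m = 17489 + √62 (m = (14059 + 3430) + √62 = 17489 + √62 ≈ 17497.)
(m + 7261)*(U(100) + 23476) = ((17489 + √62) + 7261)*(28 + 23476) = (24750 + √62)*23504 = 581724000 + 23504*√62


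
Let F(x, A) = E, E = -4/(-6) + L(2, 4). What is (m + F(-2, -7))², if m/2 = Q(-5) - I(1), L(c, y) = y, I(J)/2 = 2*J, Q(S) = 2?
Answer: 4/9 ≈ 0.44444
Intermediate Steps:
I(J) = 4*J (I(J) = 2*(2*J) = 4*J)
E = 14/3 (E = -4/(-6) + 4 = -4*(-⅙) + 4 = ⅔ + 4 = 14/3 ≈ 4.6667)
m = -4 (m = 2*(2 - 4) = 2*(-2) = -4)
F(x, A) = 14/3
(m + F(-2, -7))² = (-4 + 14/3)² = (⅔)² = 4/9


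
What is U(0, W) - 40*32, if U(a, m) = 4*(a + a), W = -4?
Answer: -1280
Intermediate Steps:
U(a, m) = 8*a (U(a, m) = 4*(2*a) = 8*a)
U(0, W) - 40*32 = 8*0 - 40*32 = 0 - 1280 = -1280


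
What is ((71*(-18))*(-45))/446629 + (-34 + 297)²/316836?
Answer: 49114119661/141508145844 ≈ 0.34708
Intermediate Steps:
((71*(-18))*(-45))/446629 + (-34 + 297)²/316836 = -1278*(-45)*(1/446629) + 263²*(1/316836) = 57510*(1/446629) + 69169*(1/316836) = 57510/446629 + 69169/316836 = 49114119661/141508145844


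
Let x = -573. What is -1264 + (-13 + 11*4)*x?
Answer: -19027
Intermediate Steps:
-1264 + (-13 + 11*4)*x = -1264 + (-13 + 11*4)*(-573) = -1264 + (-13 + 44)*(-573) = -1264 + 31*(-573) = -1264 - 17763 = -19027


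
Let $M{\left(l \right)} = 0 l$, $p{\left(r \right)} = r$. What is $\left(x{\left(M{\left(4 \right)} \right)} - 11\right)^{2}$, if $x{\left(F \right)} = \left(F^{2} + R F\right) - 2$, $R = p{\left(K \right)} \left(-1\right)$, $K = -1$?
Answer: $169$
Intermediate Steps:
$M{\left(l \right)} = 0$
$R = 1$ ($R = \left(-1\right) \left(-1\right) = 1$)
$x{\left(F \right)} = -2 + F + F^{2}$ ($x{\left(F \right)} = \left(F^{2} + 1 F\right) - 2 = \left(F^{2} + F\right) + \left(-11 + 9\right) = \left(F + F^{2}\right) - 2 = -2 + F + F^{2}$)
$\left(x{\left(M{\left(4 \right)} \right)} - 11\right)^{2} = \left(\left(-2 + 0 + 0^{2}\right) - 11\right)^{2} = \left(\left(-2 + 0 + 0\right) - 11\right)^{2} = \left(-2 - 11\right)^{2} = \left(-13\right)^{2} = 169$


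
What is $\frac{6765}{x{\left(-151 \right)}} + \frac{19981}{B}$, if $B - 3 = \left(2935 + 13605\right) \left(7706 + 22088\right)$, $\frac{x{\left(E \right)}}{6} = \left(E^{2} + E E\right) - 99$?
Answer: $\frac{1113066071451}{44847098189578} \approx 0.024819$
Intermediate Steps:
$x{\left(E \right)} = -594 + 12 E^{2}$ ($x{\left(E \right)} = 6 \left(\left(E^{2} + E E\right) - 99\right) = 6 \left(\left(E^{2} + E^{2}\right) - 99\right) = 6 \left(2 E^{2} - 99\right) = 6 \left(-99 + 2 E^{2}\right) = -594 + 12 E^{2}$)
$B = 492792763$ ($B = 3 + \left(2935 + 13605\right) \left(7706 + 22088\right) = 3 + 16540 \cdot 29794 = 3 + 492792760 = 492792763$)
$\frac{6765}{x{\left(-151 \right)}} + \frac{19981}{B} = \frac{6765}{-594 + 12 \left(-151\right)^{2}} + \frac{19981}{492792763} = \frac{6765}{-594 + 12 \cdot 22801} + 19981 \cdot \frac{1}{492792763} = \frac{6765}{-594 + 273612} + \frac{19981}{492792763} = \frac{6765}{273018} + \frac{19981}{492792763} = 6765 \cdot \frac{1}{273018} + \frac{19981}{492792763} = \frac{2255}{91006} + \frac{19981}{492792763} = \frac{1113066071451}{44847098189578}$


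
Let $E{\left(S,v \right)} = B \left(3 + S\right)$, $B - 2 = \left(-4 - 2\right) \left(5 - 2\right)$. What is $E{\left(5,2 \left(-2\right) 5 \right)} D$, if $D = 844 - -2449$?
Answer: $-421504$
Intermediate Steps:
$D = 3293$ ($D = 844 + 2449 = 3293$)
$B = -16$ ($B = 2 + \left(-4 - 2\right) \left(5 - 2\right) = 2 - 18 = -16$)
$E{\left(S,v \right)} = -48 - 16 S$ ($E{\left(S,v \right)} = - 16 \left(3 + S\right) = -48 - 16 S$)
$E{\left(5,2 \left(-2\right) 5 \right)} D = \left(-48 - 80\right) 3293 = \left(-128\right) 3293 = -421504$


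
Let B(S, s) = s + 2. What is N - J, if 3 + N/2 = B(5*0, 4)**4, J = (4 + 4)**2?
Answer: 2522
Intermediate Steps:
B(S, s) = 2 + s
J = 64 (J = 8**2 = 64)
N = 2586 (N = -6 + 2*(2 + 4)**4 = -6 + 2*6**4 = -6 + 2*1296 = -6 + 2592 = 2586)
N - J = 2586 - 1*64 = 2586 - 64 = 2522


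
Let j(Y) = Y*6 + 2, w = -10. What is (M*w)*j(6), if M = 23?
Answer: -8740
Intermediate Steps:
j(Y) = 2 + 6*Y (j(Y) = 6*Y + 2 = 2 + 6*Y)
(M*w)*j(6) = (23*(-10))*(2 + 6*6) = -230*(2 + 36) = -230*38 = -8740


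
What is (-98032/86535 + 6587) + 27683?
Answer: 2965456418/86535 ≈ 34269.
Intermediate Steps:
(-98032/86535 + 6587) + 27683 = 569908013/86535 + 27683 = 2965456418/86535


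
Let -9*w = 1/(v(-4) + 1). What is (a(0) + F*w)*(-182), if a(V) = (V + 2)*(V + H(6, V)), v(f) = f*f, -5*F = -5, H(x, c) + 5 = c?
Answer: 278642/153 ≈ 1821.2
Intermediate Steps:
H(x, c) = -5 + c
F = 1 (F = -1/5*(-5) = 1)
v(f) = f**2
a(V) = (-5 + 2*V)*(2 + V) (a(V) = (V + 2)*(V + (-5 + V)) = (2 + V)*(-5 + 2*V) = (-5 + 2*V)*(2 + V))
w = -1/153 (w = -1/(9*((-4)**2 + 1)) = -1/(9*(16 + 1)) = -1/9/17 = -1/9*1/17 = -1/153 ≈ -0.0065359)
(a(0) + F*w)*(-182) = ((-10 - 1*0 + 2*0**2) + 1*(-1/153))*(-182) = ((-10 + 0 + 2*0) - 1/153)*(-182) = ((-10 + 0 + 0) - 1/153)*(-182) = (-10 - 1/153)*(-182) = -1531/153*(-182) = 278642/153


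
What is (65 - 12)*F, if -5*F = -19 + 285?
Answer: -14098/5 ≈ -2819.6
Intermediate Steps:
F = -266/5 (F = -(-19 + 285)/5 = -1/5*266 = -266/5 ≈ -53.200)
(65 - 12)*F = (65 - 12)*(-266/5) = 53*(-266/5) = -14098/5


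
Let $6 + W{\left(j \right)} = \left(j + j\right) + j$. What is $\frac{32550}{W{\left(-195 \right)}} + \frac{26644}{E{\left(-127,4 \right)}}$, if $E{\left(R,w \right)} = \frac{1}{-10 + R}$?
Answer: $- \frac{719105766}{197} \approx -3.6503 \cdot 10^{6}$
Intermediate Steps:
$W{\left(j \right)} = -6 + 3 j$ ($W{\left(j \right)} = -6 + \left(\left(j + j\right) + j\right) = -6 + \left(2 j + j\right) = -6 + 3 j$)
$\frac{32550}{W{\left(-195 \right)}} + \frac{26644}{E{\left(-127,4 \right)}} = \frac{32550}{-6 + 3 \left(-195\right)} + \frac{26644}{\frac{1}{-10 - 127}} = \frac{32550}{-6 - 585} + \frac{26644}{\frac{1}{-137}} = \frac{32550}{-591} + \frac{26644}{- \frac{1}{137}} = 32550 \left(- \frac{1}{591}\right) + 26644 \left(-137\right) = - \frac{10850}{197} - 3650228 = - \frac{719105766}{197}$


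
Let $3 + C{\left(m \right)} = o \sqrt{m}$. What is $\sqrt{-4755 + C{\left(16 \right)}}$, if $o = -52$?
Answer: $i \sqrt{4966} \approx 70.47 i$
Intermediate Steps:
$C{\left(m \right)} = -3 - 52 \sqrt{m}$
$\sqrt{-4755 + C{\left(16 \right)}} = \sqrt{-4755 - \left(3 + 52 \sqrt{16}\right)} = \sqrt{-4755 - 211} = \sqrt{-4966} = i \sqrt{4966}$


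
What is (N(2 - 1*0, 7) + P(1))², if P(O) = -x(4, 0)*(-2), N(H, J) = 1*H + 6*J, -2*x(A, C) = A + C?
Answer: 1600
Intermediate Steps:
x(A, C) = -A/2 - C/2 (x(A, C) = -(A + C)/2 = -A/2 - C/2)
N(H, J) = H + 6*J
P(O) = -4 (P(O) = -(-½*4 - ½*0)*(-2) = -(-2 + 0)*(-2) = -1*(-2)*(-2) = 2*(-2) = -4)
(N(2 - 1*0, 7) + P(1))² = (((2 - 1*0) + 6*7) - 4)² = (((2 + 0) + 42) - 4)² = ((2 + 42) - 4)² = (44 - 4)² = 40² = 1600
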